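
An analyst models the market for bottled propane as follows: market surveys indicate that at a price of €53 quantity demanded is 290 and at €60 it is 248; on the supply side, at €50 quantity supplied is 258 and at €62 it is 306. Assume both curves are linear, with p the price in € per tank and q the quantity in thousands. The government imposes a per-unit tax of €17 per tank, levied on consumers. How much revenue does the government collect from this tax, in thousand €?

Tax revenue = €4032.4 thousand.

Demand slope: (248 − 290)/(60 − 53) = -6, so qd = 608 − 6p.
Supply slope: (306 − 258)/(62 − 50) = 4, so qs = 4p + 58.
Before the tax: set 608 − 6p = 4p + 58 → p* = €55, q* = 278.
With the tax collected from consumers, demand (in seller-price terms) shifts: qd = 608 − 6(p + 17).
Solving gives q = 237.2 with consumers paying €61.8 and sellers receiving €44.8 (the €17 wedge).
Revenue = t · Q = 17 · 237.2 = €4032.4.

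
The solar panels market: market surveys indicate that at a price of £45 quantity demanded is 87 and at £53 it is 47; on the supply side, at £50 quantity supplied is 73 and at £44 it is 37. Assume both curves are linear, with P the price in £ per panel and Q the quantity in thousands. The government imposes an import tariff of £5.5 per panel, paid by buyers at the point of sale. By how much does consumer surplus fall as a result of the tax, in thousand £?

Consumer surplus falls by £178.5 thousand.

Demand slope: (47 − 87)/(53 − 45) = -5, so Qd = 312 − 5P.
Supply slope: (37 − 73)/(44 − 50) = 6, so Qs = 6P − 227.
Before the tax: set 312 − 5P = 6P − 227 → P* = £49, Q* = 67.
With the tax collected from buyers, demand (in seller-price terms) shifts: Qd = 312 − 5(P + 5.5).
Solving gives Q = 52 with buyers paying £52 and producers receiving £46.5 (the £5.5 wedge).
ΔCS is the trapezoid between Q = 52 and Q = 67 of height £3: ½ · (67 + 52) · 3 = £178.5.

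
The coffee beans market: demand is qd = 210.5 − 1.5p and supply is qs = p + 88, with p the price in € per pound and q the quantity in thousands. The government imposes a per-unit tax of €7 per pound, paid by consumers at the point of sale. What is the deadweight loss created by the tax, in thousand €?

Before the tax: set 210.5 − 1.5p = p + 88 → p* = €49, q* = 137.
With the tax collected from consumers, demand (in seller-price terms) shifts: qd = 210.5 − 1.5(p + 7).
Solving gives q = 132.8 with consumers paying €51.8 and sellers receiving €44.8 (the €7 wedge).
Quantity falls by |ΔQ| = |137 − 132.8| = 4.2.
DWL = ½ · t · |ΔQ| = ½ · 7 · 4.2 = €14.7.

Deadweight loss = €14.7 thousand.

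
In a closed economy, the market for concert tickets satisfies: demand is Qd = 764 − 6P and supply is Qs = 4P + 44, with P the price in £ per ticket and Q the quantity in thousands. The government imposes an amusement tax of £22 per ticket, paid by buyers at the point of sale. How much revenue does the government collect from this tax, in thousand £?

Tax revenue = £6142.4 thousand.

Without the tax, 764 − 6P = 4P + 44 gives 10P = 720, so P* = £72 and Q* = 332.
With the tax collected from buyers, demand (in seller-price terms) shifts: Qd = 764 − 6(P + 22).
Solving gives Q = 279.2 with buyers paying £80.8 and producers receiving £58.8 (the £22 wedge).
Revenue = t · Q = 22 · 279.2 = £6142.4.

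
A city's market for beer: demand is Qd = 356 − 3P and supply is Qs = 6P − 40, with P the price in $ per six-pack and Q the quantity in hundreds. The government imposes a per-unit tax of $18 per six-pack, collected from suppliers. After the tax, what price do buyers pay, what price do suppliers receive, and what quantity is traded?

Buyers pay $56; suppliers receive $38; quantity = 188.

Without the tax, 356 − 3P = 6P − 40 gives 9P = 396, so P* = $44 and Q* = 224.
With the tax collected from suppliers, supply shifts: Qs = 6(P − 18) − 40.
Solving gives Q = 188 with buyers paying $56 and suppliers receiving $38 (the $18 wedge).
The less price-elastic side of the market bears the larger share of a per-unit tax.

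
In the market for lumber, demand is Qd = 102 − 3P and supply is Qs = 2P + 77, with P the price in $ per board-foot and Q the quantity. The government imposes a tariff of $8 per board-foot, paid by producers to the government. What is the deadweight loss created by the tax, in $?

Deadweight loss = $38.4.

Without the tax, 102 − 3P = 2P + 77 gives 5P = 25, so P* = $5 and Q* = 87.
With the tax collected from producers, supply shifts: Qs = 2(P − 8) + 77.
New equilibrium: buyers pay $8.2, producers receive $0.2, Q = 77.4. (Wedge: Pb − Ps = 8.)
Quantity falls by |ΔQ| = |87 − 77.4| = 9.6.
DWL = ½ · t · |ΔQ| = ½ · 8 · 9.6 = $38.4.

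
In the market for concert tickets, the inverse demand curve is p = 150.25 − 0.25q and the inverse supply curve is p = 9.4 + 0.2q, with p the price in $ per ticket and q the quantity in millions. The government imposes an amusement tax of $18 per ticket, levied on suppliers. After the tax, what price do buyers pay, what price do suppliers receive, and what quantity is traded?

Buyers pay $82; suppliers receive $64; quantity = 273.

Inverting to q(p) form: qd = 601 − 4p; qs = 5p − 47.
Without the tax, 601 − 4p = 5p − 47 gives 9p = 648, so p* = $72 and q* = 313.
With the tax collected from suppliers, supply shifts: qs = 5(p − 18) − 47.
New equilibrium: buyers pay $82, suppliers receive $64, q = 273. (Wedge: pb − ps = 18.)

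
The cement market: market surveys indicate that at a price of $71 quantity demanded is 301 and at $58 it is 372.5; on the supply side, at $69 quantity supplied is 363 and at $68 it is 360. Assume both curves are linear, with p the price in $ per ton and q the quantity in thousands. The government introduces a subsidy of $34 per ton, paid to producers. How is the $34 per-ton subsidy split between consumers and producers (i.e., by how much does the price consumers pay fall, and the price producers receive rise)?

Consumers gain $12 per ton; producers gain $22 per ton.

Demand slope: (372.5 − 301)/(58 − 71) = -5.5, so qd = 691.5 − 5.5p.
Supply slope: (360 − 363)/(68 − 69) = 3, so qs = 3p + 156.
Before the subsidy: set 691.5 − 5.5p = 3p + 156 → p* = $63, q* = 345.
With a per-unit subsidy paid to producers, each receives p + 34 per unit sold, so supply becomes qs = 3(p + 34) + 156.
New equilibrium: consumers pay $51, producers receive $85, q = 411. (Wedge: pb − ps = −34.)
Gain to consumers: $12; to producers: $22. (They sum to $34.)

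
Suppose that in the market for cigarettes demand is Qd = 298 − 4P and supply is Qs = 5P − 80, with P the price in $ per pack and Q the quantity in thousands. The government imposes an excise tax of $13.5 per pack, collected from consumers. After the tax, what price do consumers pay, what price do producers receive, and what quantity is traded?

Consumers pay $49.5; producers receive $36; quantity = 100.

Without the tax, 298 − 4P = 5P − 80 gives 9P = 378, so P* = $42 and Q* = 130.
With the tax collected from consumers, demand (in seller-price terms) shifts: Qd = 298 − 4(P + 13.5).
New equilibrium: consumers pay $49.5, producers receive $36, Q = 100. (Wedge: Pb − Ps = 13.5.)
The less price-elastic side of the market bears the larger share of a per-unit tax.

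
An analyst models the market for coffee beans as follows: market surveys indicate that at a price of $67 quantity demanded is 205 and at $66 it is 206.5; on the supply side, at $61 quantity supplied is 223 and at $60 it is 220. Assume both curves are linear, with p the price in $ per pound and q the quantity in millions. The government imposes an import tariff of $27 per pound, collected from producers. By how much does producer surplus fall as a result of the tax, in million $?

Producer surplus falls by $1831.5 million.

Demand slope: (206.5 − 205)/(66 − 67) = -1.5, so qd = 305.5 − 1.5p.
Supply slope: (220 − 223)/(60 − 61) = 3, so qs = 3p + 40.
Before the tax: set 305.5 − 1.5p = 3p + 40 → p* = $59, q* = 217.
With the tax collected from producers, supply shifts: qs = 3(p − 27) + 40.
New equilibrium: buyers pay $77, producers receive $50, q = 190. (Wedge: pb − ps = 27.)
ΔPS is the trapezoid between Q = 190 and Q = 217 of height $9: ½ · (217 + 190) · 9 = $1831.5.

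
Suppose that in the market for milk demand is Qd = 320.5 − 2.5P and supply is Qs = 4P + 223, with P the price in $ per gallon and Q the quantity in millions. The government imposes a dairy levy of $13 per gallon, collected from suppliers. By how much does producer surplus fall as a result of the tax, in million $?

Producer surplus falls by $1365 million.

Before the tax: set 320.5 − 2.5P = 4P + 223 → P* = $15, Q* = 283.
With the tax collected from suppliers, supply shifts: Qs = 4(P − 13) + 223.
New equilibrium: buyers pay $23, suppliers receive $10, Q = 263. (Wedge: Pb − Ps = 13.)
ΔPS is the trapezoid between Q = 263 and Q = 283 of height $5: ½ · (283 + 263) · 5 = $1365.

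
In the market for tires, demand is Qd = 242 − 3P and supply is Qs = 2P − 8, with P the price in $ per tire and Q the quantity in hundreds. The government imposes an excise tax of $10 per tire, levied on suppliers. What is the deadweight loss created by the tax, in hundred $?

Before the tax: set 242 − 3P = 2P − 8 → P* = $50, Q* = 92.
With the tax collected from suppliers, supply shifts: Qs = 2(P − 10) − 8.
New equilibrium: buyers pay $54, suppliers receive $44, Q = 80. (Wedge: Pb − Ps = 10.)
Quantity falls by |ΔQ| = |92 − 80| = 12.
DWL = ½ · t · |ΔQ| = ½ · 10 · 12 = $60.

Deadweight loss = $60 hundred.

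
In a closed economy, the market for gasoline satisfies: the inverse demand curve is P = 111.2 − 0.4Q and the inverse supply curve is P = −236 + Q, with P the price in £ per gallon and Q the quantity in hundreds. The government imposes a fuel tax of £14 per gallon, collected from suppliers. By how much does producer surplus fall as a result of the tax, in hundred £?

Inverting to Q(P) form: Qd = 278 − 2.5P; Qs = P + 236.
Before the tax: set 278 − 2.5P = P + 236 → P* = £12, Q* = 248.
With the tax collected from suppliers, supply shifts: Qs = (P − 14) + 236.
New equilibrium: consumers pay £16, suppliers receive £2, Q = 238. (Wedge: Pb − Ps = 14.)
ΔPS is the trapezoid between Q = 238 and Q = 248 of height £10: ½ · (248 + 238) · 10 = £2430.

Producer surplus falls by £2430 hundred.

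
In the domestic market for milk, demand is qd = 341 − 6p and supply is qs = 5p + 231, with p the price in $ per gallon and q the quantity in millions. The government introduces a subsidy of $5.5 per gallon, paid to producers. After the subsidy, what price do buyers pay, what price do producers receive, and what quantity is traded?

Without the subsidy, 341 − 6p = 5p + 231 gives 11p = 110, so p* = $10 and q* = 281.
With a per-unit subsidy paid to producers, each receives p + 5.5 per unit sold, so supply becomes qs = 5(p + 5.5) + 231.
Solving gives q = 296 with buyers paying $7.5 and producers receiving $13 (the $5.5 wedge).

Buyers pay $7.5; producers receive $13; quantity = 296.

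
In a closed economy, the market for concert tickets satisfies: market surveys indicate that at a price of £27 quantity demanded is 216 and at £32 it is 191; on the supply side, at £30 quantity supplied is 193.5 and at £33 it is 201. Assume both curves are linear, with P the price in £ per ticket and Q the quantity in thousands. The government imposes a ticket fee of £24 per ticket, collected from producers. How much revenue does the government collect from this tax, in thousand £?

Demand slope: (191 − 216)/(32 − 27) = -5, so Qd = 351 − 5P.
Supply slope: (201 − 193.5)/(33 − 30) = 2.5, so Qs = 2.5P + 118.5.
Without the tax, 351 − 5P = 2.5P + 118.5 gives 7.5P = 232.5, so P* = £31 and Q* = 196.
With the tax collected from producers, supply shifts: Qs = 2.5(P − 24) + 118.5.
Solving gives Q = 156 with buyers paying £39 and producers receiving £15 (the £24 wedge).
Revenue = t · Q = 24 · 156 = £3744.

Tax revenue = £3744 thousand.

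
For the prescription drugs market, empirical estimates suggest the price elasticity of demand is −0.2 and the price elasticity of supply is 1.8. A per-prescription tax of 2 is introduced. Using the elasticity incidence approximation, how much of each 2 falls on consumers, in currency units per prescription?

Consumers bear ≈ 1.8 per prescription.

Incidence ratio: consumers' share ≈ εs / (εs + |εd|) = 1.8 / (1.8 + 0.2) = 0.9.
So consumers bear ≈ 0.9 × 2 = 1.8; suppliers bear 0.2.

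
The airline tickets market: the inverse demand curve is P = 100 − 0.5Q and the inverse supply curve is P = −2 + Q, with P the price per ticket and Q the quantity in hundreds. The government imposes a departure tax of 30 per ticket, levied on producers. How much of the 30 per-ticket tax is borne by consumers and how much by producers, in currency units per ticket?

Consumers bear 10 per ticket; producers bear 20 per ticket.

Rewrite in direct form: Qd = 200 − 2P and Qs = P + 2.
Without the tax, 200 − 2P = P + 2 gives 3P = 198, so P* = 66 and Q* = 68.
With the tax collected from producers, supply shifts: Qs = (P − 30) + 2.
Solving gives Q = 48 with consumers paying 76 and producers receiving 46 (the 30 wedge).
Burden on consumers: 10; on producers: 20. (They sum to 30.)
The less price-elastic side of the market bears the larger share of a per-unit tax.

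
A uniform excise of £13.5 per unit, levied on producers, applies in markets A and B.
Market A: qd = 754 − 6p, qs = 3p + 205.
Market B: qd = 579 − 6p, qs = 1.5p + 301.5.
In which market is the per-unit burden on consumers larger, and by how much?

Market A, by £1.8.

Market A: pre-tax p* = £61, q* = 388; post-tax q = 361; per-unit burden on consumers = £4.5.
Market B: pre-tax p* = £37, q* = 357; post-tax q = 340.8; per-unit burden on consumers = £2.7.
Difference: £4.5 vs £2.7 → market A is larger by £1.8.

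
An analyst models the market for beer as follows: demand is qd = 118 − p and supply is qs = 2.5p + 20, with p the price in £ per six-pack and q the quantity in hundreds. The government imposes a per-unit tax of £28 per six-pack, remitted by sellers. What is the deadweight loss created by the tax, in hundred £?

Before the tax: set 118 − p = 2.5p + 20 → p* = £28, q* = 90.
With the tax collected from sellers, supply shifts: qs = 2.5(p − 28) + 20.
New equilibrium: consumers pay £48, sellers receive £20, q = 70. (Wedge: pb − ps = 28.)
Quantity falls by |ΔQ| = |90 − 70| = 20.
DWL = ½ · t · |ΔQ| = ½ · 28 · 20 = £280.

Deadweight loss = £280 hundred.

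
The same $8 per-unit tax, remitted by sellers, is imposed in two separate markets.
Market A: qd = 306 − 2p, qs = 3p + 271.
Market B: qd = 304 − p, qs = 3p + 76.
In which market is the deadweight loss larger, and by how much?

Market A: pre-tax p* = $7, q* = 292; post-tax q = 282.4; deadweight loss = $38.4.
Market B: pre-tax p* = $57, q* = 247; post-tax q = 241; deadweight loss = $24.
Difference: $38.4 vs $24 → market A is larger by $14.4.

Market A, by $14.4.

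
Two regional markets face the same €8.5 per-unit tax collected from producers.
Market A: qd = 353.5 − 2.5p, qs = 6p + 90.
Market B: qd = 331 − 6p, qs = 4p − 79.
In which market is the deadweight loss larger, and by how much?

Market A: pre-tax p* = €31, q* = 276; post-tax q = 261; deadweight loss = €63.75.
Market B: pre-tax p* = €41, q* = 85; post-tax q = 64.6; deadweight loss = €86.7.
Difference: €63.75 vs €86.7 → market B is larger by €22.95.

Market B, by €22.95.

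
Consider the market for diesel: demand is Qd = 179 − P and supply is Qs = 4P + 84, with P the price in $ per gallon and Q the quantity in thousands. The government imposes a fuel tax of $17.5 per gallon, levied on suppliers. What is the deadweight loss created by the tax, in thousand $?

Deadweight loss = $122.5 thousand.

Before the tax: set 179 − P = 4P + 84 → P* = $19, Q* = 160.
With the tax collected from suppliers, supply shifts: Qs = 4(P − 17.5) + 84.
Solving gives Q = 146 with buyers paying $33 and suppliers receiving $15.5 (the $17.5 wedge).
Quantity falls by |ΔQ| = |160 − 146| = 14.
DWL = ½ · t · |ΔQ| = ½ · 17.5 · 14 = $122.5.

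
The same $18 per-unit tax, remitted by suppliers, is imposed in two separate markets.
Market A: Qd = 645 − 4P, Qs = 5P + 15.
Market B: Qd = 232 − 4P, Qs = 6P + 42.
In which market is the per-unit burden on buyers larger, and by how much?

Market A: pre-tax P* = $70, Q* = 365; post-tax Q = 325; per-unit burden on buyers = $10.
Market B: pre-tax P* = $19, Q* = 156; post-tax Q = 112.8; per-unit burden on buyers = $10.8.
Difference: $10 vs $10.8 → market B is larger by $0.8.

Market B, by $0.8.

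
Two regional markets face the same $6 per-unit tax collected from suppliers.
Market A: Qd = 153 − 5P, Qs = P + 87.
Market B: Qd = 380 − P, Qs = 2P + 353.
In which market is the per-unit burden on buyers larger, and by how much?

Market A: pre-tax P* = $11, Q* = 98; post-tax Q = 93; per-unit burden on buyers = $1.
Market B: pre-tax P* = $9, Q* = 371; post-tax Q = 367; per-unit burden on buyers = $4.
Difference: $1 vs $4 → market B is larger by $3.

Market B, by $3.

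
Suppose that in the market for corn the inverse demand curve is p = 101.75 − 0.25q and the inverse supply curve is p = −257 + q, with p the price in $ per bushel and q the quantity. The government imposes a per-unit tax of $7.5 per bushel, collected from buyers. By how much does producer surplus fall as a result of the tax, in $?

Producer surplus falls by $1704.

Inverting to q(p) form: qd = 407 − 4p; qs = p + 257.
Without the tax, 407 − 4p = p + 257 gives 5p = 150, so p* = $30 and q* = 287.
With the tax collected from buyers, demand (in seller-price terms) shifts: qd = 407 − 4(p + 7.5).
Solving gives q = 281 with buyers paying $31.5 and producers receiving $24 (the $7.5 wedge).
ΔPS is the trapezoid between Q = 281 and Q = 287 of height $6: ½ · (287 + 281) · 6 = $1704.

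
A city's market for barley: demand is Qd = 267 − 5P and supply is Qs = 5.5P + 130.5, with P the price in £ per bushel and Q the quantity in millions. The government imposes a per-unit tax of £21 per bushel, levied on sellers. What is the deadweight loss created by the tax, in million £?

Without the tax, 267 − 5P = 5.5P + 130.5 gives 10.5P = 136.5, so P* = £13 and Q* = 202.
With the tax collected from sellers, supply shifts: Qs = 5.5(P − 21) + 130.5.
New equilibrium: buyers pay £24, sellers receive £3, Q = 147. (Wedge: Pb − Ps = 21.)
Quantity falls by |ΔQ| = |202 − 147| = 55.
DWL = ½ · t · |ΔQ| = ½ · 21 · 55 = £577.5.

Deadweight loss = £577.5 million.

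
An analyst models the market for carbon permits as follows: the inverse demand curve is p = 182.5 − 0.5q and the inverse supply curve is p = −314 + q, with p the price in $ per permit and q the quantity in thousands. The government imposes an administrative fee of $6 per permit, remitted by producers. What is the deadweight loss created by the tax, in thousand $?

Inverting to q(p) form: qd = 365 − 2p; qs = p + 314.
Without the tax, 365 − 2p = p + 314 gives 3p = 51, so p* = $17 and q* = 331.
With the tax collected from producers, supply shifts: qs = (p − 6) + 314.
Solving gives q = 327 with buyers paying $19 and producers receiving $13 (the $6 wedge).
Quantity falls by |ΔQ| = |331 − 327| = 4.
DWL = ½ · t · |ΔQ| = ½ · 6 · 4 = $12.

Deadweight loss = $12 thousand.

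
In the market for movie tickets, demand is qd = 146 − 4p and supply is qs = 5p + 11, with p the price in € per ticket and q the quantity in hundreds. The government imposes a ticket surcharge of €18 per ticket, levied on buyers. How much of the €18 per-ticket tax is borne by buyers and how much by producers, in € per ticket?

Buyers bear €10 per ticket; producers bear €8 per ticket.

Before the tax: set 146 − 4p = 5p + 11 → p* = €15, q* = 86.
With the tax collected from buyers, demand (in seller-price terms) shifts: qd = 146 − 4(p + 18).
New equilibrium: buyers pay €25, producers receive €7, q = 46. (Wedge: pb − ps = 18.)
Burden on buyers: €10; on producers: €8. (They sum to €18.)
The less price-elastic side of the market bears the larger share of a per-unit tax.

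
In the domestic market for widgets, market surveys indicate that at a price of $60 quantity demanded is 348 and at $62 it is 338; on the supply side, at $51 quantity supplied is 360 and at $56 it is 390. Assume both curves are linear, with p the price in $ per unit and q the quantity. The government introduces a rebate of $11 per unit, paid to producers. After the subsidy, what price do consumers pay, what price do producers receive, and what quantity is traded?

Consumers pay $48; producers receive $59; quantity = 408.

Demand slope: (338 − 348)/(62 − 60) = -5, so qd = 648 − 5p.
Supply slope: (390 − 360)/(56 − 51) = 6, so qs = 6p + 54.
Without the subsidy, 648 − 5p = 6p + 54 gives 11p = 594, so p* = $54 and q* = 378.
With a per-unit subsidy paid to producers, each receives p + 11 per unit sold, so supply becomes qs = 6(p + 11) + 54.
Solving gives q = 408 with consumers paying $48 and producers receiving $59 (the $11 wedge).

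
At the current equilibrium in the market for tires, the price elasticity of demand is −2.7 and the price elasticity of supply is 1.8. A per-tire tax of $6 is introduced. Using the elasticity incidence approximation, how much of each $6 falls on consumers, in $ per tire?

Consumers bear ≈ $2.4 per tire.

Incidence ratio: consumers' share ≈ εs / (εs + |εd|) = 1.8 / (1.8 + 2.7) = 0.4.
So consumers bear ≈ 0.4 × $6 = $2.4; producers bear $3.6.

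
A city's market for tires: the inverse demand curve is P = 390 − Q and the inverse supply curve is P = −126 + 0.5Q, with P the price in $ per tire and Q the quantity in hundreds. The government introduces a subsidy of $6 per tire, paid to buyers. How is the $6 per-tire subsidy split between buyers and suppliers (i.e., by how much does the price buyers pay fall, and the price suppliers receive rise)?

Rewrite in direct form: Qd = 390 − P and Qs = 2P + 252.
Before the subsidy: set 390 − P = 2P + 252 → P* = $46, Q* = 344.
With a per-unit subsidy paid to buyers, each effectively pays P − 6, so demand becomes Qd = 390 − (P − 6).
Solving gives Q = 348 with buyers paying $42 and suppliers receiving $48 (the $6 wedge).
Gain to buyers: $4; to suppliers: $2. (They sum to $6.)

Buyers gain $4 per tire; suppliers gain $2 per tire.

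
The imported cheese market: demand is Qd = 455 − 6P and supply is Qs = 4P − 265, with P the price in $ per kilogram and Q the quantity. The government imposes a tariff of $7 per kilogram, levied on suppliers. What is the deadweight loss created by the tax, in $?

Deadweight loss = $58.8.

Without the tax, 455 − 6P = 4P − 265 gives 10P = 720, so P* = $72 and Q* = 23.
With the tax collected from suppliers, supply shifts: Qs = 4(P − 7) − 265.
Solving gives Q = 6.2 with consumers paying $74.8 and suppliers receiving $67.8 (the $7 wedge).
Quantity falls by |ΔQ| = |23 − 6.2| = 16.8.
DWL = ½ · t · |ΔQ| = ½ · 7 · 16.8 = $58.8.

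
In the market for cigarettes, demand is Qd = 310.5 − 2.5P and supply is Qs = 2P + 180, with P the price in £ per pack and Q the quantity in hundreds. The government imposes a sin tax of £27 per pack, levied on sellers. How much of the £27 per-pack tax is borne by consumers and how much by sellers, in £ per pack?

Before the tax: set 310.5 − 2.5P = 2P + 180 → P* = £29, Q* = 238.
With the tax collected from sellers, supply shifts: Qs = 2(P − 27) + 180.
New equilibrium: consumers pay £41, sellers receive £14, Q = 208. (Wedge: Pb − Ps = 27.)
Burden on consumers: £12; on sellers: £15. (They sum to £27.)
The less price-elastic side of the market bears the larger share of a per-unit tax.

Consumers bear £12 per pack; sellers bear £15 per pack.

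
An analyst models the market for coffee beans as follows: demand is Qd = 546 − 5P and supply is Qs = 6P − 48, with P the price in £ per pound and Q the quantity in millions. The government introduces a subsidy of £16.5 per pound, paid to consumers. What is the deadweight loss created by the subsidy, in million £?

Deadweight loss = £371.25 million.

Before the subsidy: set 546 − 5P = 6P − 48 → P* = £54, Q* = 276.
With a per-unit subsidy paid to consumers, each effectively pays P − 16.5, so demand becomes Qd = 546 − 5(P − 16.5).
Solving gives Q = 321 with consumers paying £45 and sellers receiving £61.5 (the £16.5 wedge).
Quantity rises by |ΔQ| = |276 − 321| = 45.
DWL = ½ · t · |ΔQ| = ½ · 16.5 · 45 = £371.25.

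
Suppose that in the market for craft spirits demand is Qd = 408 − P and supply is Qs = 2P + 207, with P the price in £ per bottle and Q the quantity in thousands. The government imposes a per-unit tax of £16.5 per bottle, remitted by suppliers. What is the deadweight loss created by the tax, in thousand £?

Deadweight loss = £90.75 thousand.

Without the tax, 408 − P = 2P + 207 gives 3P = 201, so P* = £67 and Q* = 341.
With the tax collected from suppliers, supply shifts: Qs = 2(P − 16.5) + 207.
Solving gives Q = 330 with buyers paying £78 and suppliers receiving £61.5 (the £16.5 wedge).
Quantity falls by |ΔQ| = |341 − 330| = 11.
DWL = ½ · t · |ΔQ| = ½ · 16.5 · 11 = £90.75.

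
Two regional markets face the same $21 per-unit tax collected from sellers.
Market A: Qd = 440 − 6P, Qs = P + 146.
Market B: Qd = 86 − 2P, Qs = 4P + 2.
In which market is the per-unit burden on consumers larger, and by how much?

Market B, by $11.

Market A: pre-tax P* = $42, Q* = 188; post-tax Q = 170; per-unit burden on consumers = $3.
Market B: pre-tax P* = $14, Q* = 58; post-tax Q = 30; per-unit burden on consumers = $14.
Difference: $3 vs $14 → market B is larger by $11.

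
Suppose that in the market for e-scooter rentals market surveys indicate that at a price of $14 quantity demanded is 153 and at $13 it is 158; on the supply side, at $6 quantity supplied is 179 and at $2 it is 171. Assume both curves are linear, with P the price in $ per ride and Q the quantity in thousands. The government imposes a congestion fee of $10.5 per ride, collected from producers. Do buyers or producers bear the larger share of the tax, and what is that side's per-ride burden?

Demand slope: (158 − 153)/(13 − 14) = -5, so Qd = 223 − 5P.
Supply slope: (171 − 179)/(2 − 6) = 2, so Qs = 2P + 167.
Without the tax, 223 − 5P = 2P + 167 gives 7P = 56, so P* = $8 and Q* = 183.
With the tax collected from producers, supply shifts: Qs = 2(P − 10.5) + 167.
New equilibrium: buyers pay $11, producers receive $0.5, Q = 168. (Wedge: Pb − Ps = 10.5.)
Per-ride burden: buyers $3, producers $7.5.
Producers take the larger share because supply is less price-elastic here (demand slope 5 vs supply slope 2).
The less price-elastic side of the market bears the larger share of a per-unit tax.

Producers bear the larger share: $7.5 per ride.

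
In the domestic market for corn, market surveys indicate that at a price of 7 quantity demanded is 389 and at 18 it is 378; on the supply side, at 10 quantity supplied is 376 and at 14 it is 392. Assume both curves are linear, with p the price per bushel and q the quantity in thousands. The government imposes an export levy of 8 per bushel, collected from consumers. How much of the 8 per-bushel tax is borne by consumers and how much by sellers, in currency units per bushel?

Consumers bear 6.4 per bushel; sellers bear 1.6 per bushel.

Demand slope: (378 − 389)/(18 − 7) = -1, so qd = 396 − p.
Supply slope: (392 − 376)/(14 − 10) = 4, so qs = 4p + 336.
Before the tax: set 396 − p = 4p + 336 → p* = 12, q* = 384.
With the tax collected from consumers, demand (in seller-price terms) shifts: qd = 396 − (p + 8).
Solving gives q = 377.6 with consumers paying 18.4 and sellers receiving 10.4 (the 8 wedge).
Burden on consumers: 6.4; on sellers: 1.6. (They sum to 8.)
The less price-elastic side of the market bears the larger share of a per-unit tax.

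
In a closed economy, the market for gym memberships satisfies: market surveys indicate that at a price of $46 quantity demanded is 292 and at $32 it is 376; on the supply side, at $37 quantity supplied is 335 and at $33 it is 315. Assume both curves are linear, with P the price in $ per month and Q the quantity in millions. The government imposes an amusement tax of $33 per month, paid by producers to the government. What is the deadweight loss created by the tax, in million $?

Demand slope: (376 − 292)/(32 − 46) = -6, so Qd = 568 − 6P.
Supply slope: (315 − 335)/(33 − 37) = 5, so Qs = 5P + 150.
Before the tax: set 568 − 6P = 5P + 150 → P* = $38, Q* = 340.
With the tax collected from producers, supply shifts: Qs = 5(P − 33) + 150.
New equilibrium: buyers pay $53, producers receive $20, Q = 250. (Wedge: Pb − Ps = 33.)
Quantity falls by |ΔQ| = |340 − 250| = 90.
DWL = ½ · t · |ΔQ| = ½ · 33 · 90 = $1485.

Deadweight loss = $1485 million.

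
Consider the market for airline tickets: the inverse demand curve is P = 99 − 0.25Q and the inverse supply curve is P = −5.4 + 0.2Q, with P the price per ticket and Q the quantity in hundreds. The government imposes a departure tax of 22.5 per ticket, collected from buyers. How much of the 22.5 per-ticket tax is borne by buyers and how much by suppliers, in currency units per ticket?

Rewrite in direct form: Qd = 396 − 4P and Qs = 5P + 27.
Without the tax, 396 − 4P = 5P + 27 gives 9P = 369, so P* = 41 and Q* = 232.
With the tax collected from buyers, demand (in seller-price terms) shifts: Qd = 396 − 4(P + 22.5).
New equilibrium: buyers pay 53.5, suppliers receive 31, Q = 182. (Wedge: Pb − Ps = 22.5.)
Burden on buyers: 12.5; on suppliers: 10. (They sum to 22.5.)
The less price-elastic side of the market bears the larger share of a per-unit tax.

Buyers bear 12.5 per ticket; suppliers bear 10 per ticket.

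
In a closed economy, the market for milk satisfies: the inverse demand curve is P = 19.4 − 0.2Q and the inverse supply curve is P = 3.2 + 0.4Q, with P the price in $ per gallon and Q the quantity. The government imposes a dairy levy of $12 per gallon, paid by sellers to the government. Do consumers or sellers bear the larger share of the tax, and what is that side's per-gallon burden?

Sellers bear the larger share: $8 per gallon.

Inverting to Q(P) form: Qd = 97 − 5P; Qs = 2.5P − 8.
Without the tax, 97 − 5P = 2.5P − 8 gives 7.5P = 105, so P* = $14 and Q* = 27.
With the tax collected from sellers, supply shifts: Qs = 2.5(P − 12) − 8.
Solving gives Q = 7 with consumers paying $18 and sellers receiving $6 (the $12 wedge).
Per-gallon burden: consumers $4, sellers $8.
Sellers take the larger share because supply is less price-elastic here (demand slope 5 vs supply slope 2.5).
The less price-elastic side of the market bears the larger share of a per-unit tax.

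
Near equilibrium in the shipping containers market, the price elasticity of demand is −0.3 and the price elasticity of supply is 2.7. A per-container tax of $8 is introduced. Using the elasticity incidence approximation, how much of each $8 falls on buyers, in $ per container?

Incidence ratio: buyers' share ≈ εs / (εs + |εd|) = 2.7 / (2.7 + 0.3) = 0.9.
So buyers bear ≈ 0.9 × $8 = $7.2; producers bear $0.8.

Buyers bear ≈ $7.2 per container.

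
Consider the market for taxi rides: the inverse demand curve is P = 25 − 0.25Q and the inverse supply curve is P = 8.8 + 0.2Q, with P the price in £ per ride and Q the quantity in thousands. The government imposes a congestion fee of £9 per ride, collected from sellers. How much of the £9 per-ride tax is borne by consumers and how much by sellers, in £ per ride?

Inverting to Q(P) form: Qd = 100 − 4P; Qs = 5P − 44.
Without the tax, 100 − 4P = 5P − 44 gives 9P = 144, so P* = £16 and Q* = 36.
With the tax collected from sellers, supply shifts: Qs = 5(P − 9) − 44.
Solving gives Q = 16 with consumers paying £21 and sellers receiving £12 (the £9 wedge).
Burden on consumers: £5; on sellers: £4. (They sum to £9.)
The less price-elastic side of the market bears the larger share of a per-unit tax.

Consumers bear £5 per ride; sellers bear £4 per ride.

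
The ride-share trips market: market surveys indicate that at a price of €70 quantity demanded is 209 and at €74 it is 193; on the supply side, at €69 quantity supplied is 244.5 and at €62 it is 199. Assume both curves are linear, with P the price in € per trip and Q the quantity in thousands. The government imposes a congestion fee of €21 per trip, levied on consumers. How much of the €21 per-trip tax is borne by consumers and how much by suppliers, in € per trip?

Demand slope: (193 − 209)/(74 − 70) = -4, so Qd = 489 − 4P.
Supply slope: (199 − 244.5)/(62 − 69) = 6.5, so Qs = 6.5P − 204.
Without the tax, 489 − 4P = 6.5P − 204 gives 10.5P = 693, so P* = €66 and Q* = 225.
With the tax collected from consumers, demand (in seller-price terms) shifts: Qd = 489 − 4(P + 21).
New equilibrium: consumers pay €79, suppliers receive €58, Q = 173. (Wedge: Pb − Ps = 21.)
Burden on consumers: €13; on suppliers: €8. (They sum to €21.)
The less price-elastic side of the market bears the larger share of a per-unit tax.

Consumers bear €13 per trip; suppliers bear €8 per trip.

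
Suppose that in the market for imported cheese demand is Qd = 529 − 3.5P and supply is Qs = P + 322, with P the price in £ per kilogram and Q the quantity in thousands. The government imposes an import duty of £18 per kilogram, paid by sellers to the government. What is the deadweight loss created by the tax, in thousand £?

Without the tax, 529 − 3.5P = P + 322 gives 4.5P = 207, so P* = £46 and Q* = 368.
With the tax collected from sellers, supply shifts: Qs = (P − 18) + 322.
New equilibrium: buyers pay £50, sellers receive £32, Q = 354. (Wedge: Pb − Ps = 18.)
Quantity falls by |ΔQ| = |368 − 354| = 14.
DWL = ½ · t · |ΔQ| = ½ · 18 · 14 = £126.

Deadweight loss = £126 thousand.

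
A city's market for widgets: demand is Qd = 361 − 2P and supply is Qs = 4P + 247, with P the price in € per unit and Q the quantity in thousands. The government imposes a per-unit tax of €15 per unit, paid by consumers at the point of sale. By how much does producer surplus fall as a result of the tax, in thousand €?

Producer surplus falls by €1565 thousand.

Without the tax, 361 − 2P = 4P + 247 gives 6P = 114, so P* = €19 and Q* = 323.
With the tax collected from consumers, demand (in seller-price terms) shifts: Qd = 361 − 2(P + 15).
New equilibrium: consumers pay €29, suppliers receive €14, Q = 303. (Wedge: Pb − Ps = 15.)
ΔPS is the trapezoid between Q = 303 and Q = 323 of height €5: ½ · (323 + 303) · 5 = €1565.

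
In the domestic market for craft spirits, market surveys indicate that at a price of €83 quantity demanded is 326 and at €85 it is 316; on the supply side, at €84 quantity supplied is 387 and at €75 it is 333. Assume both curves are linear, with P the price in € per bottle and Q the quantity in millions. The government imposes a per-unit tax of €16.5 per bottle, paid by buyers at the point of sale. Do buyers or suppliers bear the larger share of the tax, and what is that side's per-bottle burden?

Buyers bear the larger share: €9 per bottle.

Demand slope: (316 − 326)/(85 − 83) = -5, so Qd = 741 − 5P.
Supply slope: (333 − 387)/(75 − 84) = 6, so Qs = 6P − 117.
Before the tax: set 741 − 5P = 6P − 117 → P* = €78, Q* = 351.
With the tax collected from buyers, demand (in seller-price terms) shifts: Qd = 741 − 5(P + 16.5).
Solving gives Q = 306 with buyers paying €87 and suppliers receiving €70.5 (the €16.5 wedge).
Per-bottle burden: buyers €9, suppliers €7.5.
Buyers take the larger share because demand is less price-elastic here (demand slope 5 vs supply slope 6).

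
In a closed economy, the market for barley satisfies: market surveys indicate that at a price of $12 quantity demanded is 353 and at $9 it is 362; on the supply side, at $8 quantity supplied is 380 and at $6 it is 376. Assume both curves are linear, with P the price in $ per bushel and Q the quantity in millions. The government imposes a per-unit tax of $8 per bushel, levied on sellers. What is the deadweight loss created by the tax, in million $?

Deadweight loss = $38.4 million.

Demand slope: (362 − 353)/(9 − 12) = -3, so Qd = 389 − 3P.
Supply slope: (376 − 380)/(6 − 8) = 2, so Qs = 2P + 364.
Before the tax: set 389 − 3P = 2P + 364 → P* = $5, Q* = 374.
With the tax collected from sellers, supply shifts: Qs = 2(P − 8) + 364.
New equilibrium: buyers pay $8.2, sellers receive $0.2, Q = 364.4. (Wedge: Pb − Ps = 8.)
Quantity falls by |ΔQ| = |374 − 364.4| = 9.6.
DWL = ½ · t · |ΔQ| = ½ · 8 · 9.6 = $38.4.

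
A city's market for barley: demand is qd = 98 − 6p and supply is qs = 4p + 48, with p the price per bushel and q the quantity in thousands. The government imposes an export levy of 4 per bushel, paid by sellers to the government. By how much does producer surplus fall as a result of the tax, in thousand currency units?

Before the tax: set 98 − 6p = 4p + 48 → p* = 5, q* = 68.
With the tax collected from sellers, supply shifts: qs = 4(p − 4) + 48.
Solving gives q = 58.4 with consumers paying 6.6 and sellers receiving 2.6 (the 4 wedge).
ΔPS is the trapezoid between Q = 58.4 and Q = 68 of height 2.4: ½ · (68 + 58.4) · 2.4 = 151.68.

Producer surplus falls by 151.68 thousand.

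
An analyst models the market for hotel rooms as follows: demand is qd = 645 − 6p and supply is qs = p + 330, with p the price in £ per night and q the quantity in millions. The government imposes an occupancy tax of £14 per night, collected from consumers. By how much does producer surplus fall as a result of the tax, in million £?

Without the tax, 645 − 6p = p + 330 gives 7p = 315, so p* = £45 and q* = 375.
With the tax collected from consumers, demand (in seller-price terms) shifts: qd = 645 − 6(p + 14).
Solving gives q = 363 with consumers paying £47 and producers receiving £33 (the £14 wedge).
ΔPS is the trapezoid between Q = 363 and Q = 375 of height £12: ½ · (375 + 363) · 12 = £4428.

Producer surplus falls by £4428 million.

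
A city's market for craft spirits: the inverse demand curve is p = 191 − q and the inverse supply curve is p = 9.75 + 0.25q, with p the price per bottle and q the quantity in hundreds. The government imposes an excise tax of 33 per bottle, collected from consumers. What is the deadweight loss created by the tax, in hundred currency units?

Rewrite in direct form: qd = 191 − p and qs = 4p − 39.
Without the tax, 191 − p = 4p − 39 gives 5p = 230, so p* = 46 and q* = 145.
With the tax collected from consumers, demand (in seller-price terms) shifts: qd = 191 − (p + 33).
New equilibrium: consumers pay 72.4, suppliers receive 39.4, q = 118.6. (Wedge: pb − ps = 33.)
Quantity falls by |ΔQ| = |145 − 118.6| = 26.4.
DWL = ½ · t · |ΔQ| = ½ · 33 · 26.4 = 435.6.

Deadweight loss = 435.6 hundred.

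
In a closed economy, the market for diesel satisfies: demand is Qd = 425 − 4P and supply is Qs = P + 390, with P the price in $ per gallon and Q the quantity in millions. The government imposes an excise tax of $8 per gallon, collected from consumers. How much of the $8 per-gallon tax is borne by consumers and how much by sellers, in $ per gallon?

Consumers bear $1.6 per gallon; sellers bear $6.4 per gallon.

Without the tax, 425 − 4P = P + 390 gives 5P = 35, so P* = $7 and Q* = 397.
With the tax collected from consumers, demand (in seller-price terms) shifts: Qd = 425 − 4(P + 8).
New equilibrium: consumers pay $8.6, sellers receive $0.6, Q = 390.6. (Wedge: Pb − Ps = 8.)
Burden on consumers: $1.6; on sellers: $6.4. (They sum to $8.)
The less price-elastic side of the market bears the larger share of a per-unit tax.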